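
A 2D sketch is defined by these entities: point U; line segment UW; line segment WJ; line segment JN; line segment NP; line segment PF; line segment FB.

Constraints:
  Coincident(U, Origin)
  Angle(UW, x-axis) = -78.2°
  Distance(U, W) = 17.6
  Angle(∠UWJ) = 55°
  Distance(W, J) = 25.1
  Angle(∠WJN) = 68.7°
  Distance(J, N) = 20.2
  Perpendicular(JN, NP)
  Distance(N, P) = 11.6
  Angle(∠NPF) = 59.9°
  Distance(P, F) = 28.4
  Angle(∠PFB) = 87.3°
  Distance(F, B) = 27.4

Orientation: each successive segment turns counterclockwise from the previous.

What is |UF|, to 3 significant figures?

25.9

U is at the origin; UW runs at -78.2° with length 17.6, so W = (3.60, -17.2). ∠UWJ = 55.0° gives WJ at 46.8° from the x-axis; with |WJ| = 25.1, J = (20.8, 1.07). ∠WJN = 68.7° gives JN at 158° from the x-axis; with |JN| = 20.2, N = (2.04, 8.60). The perpendicularity gives NP at right angles to JN, so NP runs at -112°; with |NP| = 11.6, P = (-2.29, -2.16). ∠NPF = 59.9° gives PF at 8.20° from the x-axis; with |PF| = 28.4, F = (25.8, 1.89). Then |UF| = |F − U| = 25.9.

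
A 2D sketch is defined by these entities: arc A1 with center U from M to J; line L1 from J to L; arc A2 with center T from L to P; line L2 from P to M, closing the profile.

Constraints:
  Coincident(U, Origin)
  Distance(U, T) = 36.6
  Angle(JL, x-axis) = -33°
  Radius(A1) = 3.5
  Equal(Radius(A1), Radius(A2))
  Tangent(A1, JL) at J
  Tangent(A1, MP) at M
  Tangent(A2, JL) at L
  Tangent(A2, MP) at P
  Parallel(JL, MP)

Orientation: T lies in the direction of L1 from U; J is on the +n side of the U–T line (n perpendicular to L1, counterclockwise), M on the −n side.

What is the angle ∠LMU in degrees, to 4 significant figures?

79.17°

The slot axis is L1's direction at -33.0°, so u = (cos -33.0°, sin -33.0°) = (0.8387, -0.5446) and n = (−sin -33.0°, cos -33.0°) = (0.5446, 0.8387). U is at the origin and T lies 36.6 along u from U, so T = 36.6·u = (30.70, -19.93). Tangency of A1 to both parallel lines with radius 3.5 puts J and M at U ± 3.5·n: J = (1.906, 2.935), M = (-1.906, -2.935). Equal radii place L and P the same way about T: L = T + 3.5·n = (32.60, -17.00), P = T − 3.5·n = (28.79, -22.87). Then cos ∠LMU = ML·MU / (|ML||MU|), giving 79.17°.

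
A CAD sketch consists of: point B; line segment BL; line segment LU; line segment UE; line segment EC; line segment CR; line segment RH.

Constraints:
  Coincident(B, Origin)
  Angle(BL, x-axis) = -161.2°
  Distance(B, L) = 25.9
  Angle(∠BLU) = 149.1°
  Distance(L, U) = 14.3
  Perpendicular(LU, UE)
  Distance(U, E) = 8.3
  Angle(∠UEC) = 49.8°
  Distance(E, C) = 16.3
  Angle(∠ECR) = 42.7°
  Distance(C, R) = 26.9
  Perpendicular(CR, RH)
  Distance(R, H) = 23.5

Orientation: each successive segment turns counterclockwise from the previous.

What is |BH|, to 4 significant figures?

52.41

B is at the origin; BL runs at -161.2° with length 25.9, so L = (-24.52, -8.347). ∠BLU = 149.1° gives LU at -130.3° from the x-axis; with |LU| = 14.3, U = (-33.77, -19.25). LU is perpendicular to UE, so UE runs at -40.30°; with |UE| = 8.3, E = (-27.44, -24.62). ∠UEC = 49.8° gives EC at 89.90° from the x-axis; with |EC| = 16.3, C = (-27.41, -8.321). ∠ECR = 42.7° gives CR at -132.8° from the x-axis; with |CR| = 26.9, R = (-45.69, -28.06). CR is perpendicular to RH, so RH runs at -42.80°; with |RH| = 23.5, H = (-28.44, -44.03). Then |BH| = |H − B| = 52.41.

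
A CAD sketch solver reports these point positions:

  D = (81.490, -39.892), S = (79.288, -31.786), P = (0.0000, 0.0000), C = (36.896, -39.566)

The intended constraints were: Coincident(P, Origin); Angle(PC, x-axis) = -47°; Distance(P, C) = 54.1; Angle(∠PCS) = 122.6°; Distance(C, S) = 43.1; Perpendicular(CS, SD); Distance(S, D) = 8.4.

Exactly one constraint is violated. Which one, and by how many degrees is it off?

Perpendicular(CS, SD) — off by 4.80°.

P = (0.00, 0.00) ✓; PC at -47.00° ✓; |PC| = 54.10 ✓; ∠PCS = 122.6° ✓; |CS| = 43.10 ✓; ∠(CS, SD) = 85.20° ✗; |SD| = 8.400 ✓.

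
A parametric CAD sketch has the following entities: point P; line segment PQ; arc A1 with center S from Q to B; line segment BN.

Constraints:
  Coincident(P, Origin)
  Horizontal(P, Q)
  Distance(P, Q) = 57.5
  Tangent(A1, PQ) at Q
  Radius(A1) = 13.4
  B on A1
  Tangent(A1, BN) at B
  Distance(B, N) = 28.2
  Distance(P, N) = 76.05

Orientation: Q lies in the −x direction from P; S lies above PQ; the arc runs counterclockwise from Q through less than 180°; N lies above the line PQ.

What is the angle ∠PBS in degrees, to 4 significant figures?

122.5°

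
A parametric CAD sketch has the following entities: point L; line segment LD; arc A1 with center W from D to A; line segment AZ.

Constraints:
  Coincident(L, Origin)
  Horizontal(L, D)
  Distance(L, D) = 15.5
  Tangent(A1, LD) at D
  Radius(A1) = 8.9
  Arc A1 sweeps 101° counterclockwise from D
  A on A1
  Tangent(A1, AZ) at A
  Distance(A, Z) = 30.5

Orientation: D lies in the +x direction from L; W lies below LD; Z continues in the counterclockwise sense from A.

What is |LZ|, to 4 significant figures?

42.45

On A1, D sits at bearing 90° from W; a 101° counterclockwise sweep puts A at bearing 191°, so A = W + 8.9·(cos 191°, sin 191°) = (6.764, -10.60). A1 meets AZ tangentially, so WA is at right angles to AZ, so AZ runs along (−sin 191°, cos 191°); with |AZ| = 30.5, Z = (12.58, -40.54). Then |LZ| = |Z − L| = 42.45.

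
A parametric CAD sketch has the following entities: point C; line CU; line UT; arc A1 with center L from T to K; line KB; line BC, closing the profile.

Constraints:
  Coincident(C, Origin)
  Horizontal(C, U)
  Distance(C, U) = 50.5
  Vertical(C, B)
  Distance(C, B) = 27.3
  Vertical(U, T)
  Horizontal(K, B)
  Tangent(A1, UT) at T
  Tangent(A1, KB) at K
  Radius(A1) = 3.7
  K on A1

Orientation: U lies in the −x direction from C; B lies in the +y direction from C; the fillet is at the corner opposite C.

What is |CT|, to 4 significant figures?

55.74

C is at the origin; C and U share the same y with |CU| = 50.5 and U on the −x side, so U = (-50.50, 0.000). CB is vertical with |CB| = 27.3 and B on the +y side, so B = (0.000, 27.30). The virtual corner opposite C is at (-50.50, 27.30). A1 meets UT tangentially, so LT is at right angles to UT and since A1 is tangent to KB there, LK ⟂ KB, with radius 3.7, so the center L sits 3.7 in from both sides at L = (-46.80, 23.60). That places the tangent points at T = (-50.50, 23.60) on UT and K = (-46.80, 27.30) on KB. Then |CT| = |T − C| = 55.74.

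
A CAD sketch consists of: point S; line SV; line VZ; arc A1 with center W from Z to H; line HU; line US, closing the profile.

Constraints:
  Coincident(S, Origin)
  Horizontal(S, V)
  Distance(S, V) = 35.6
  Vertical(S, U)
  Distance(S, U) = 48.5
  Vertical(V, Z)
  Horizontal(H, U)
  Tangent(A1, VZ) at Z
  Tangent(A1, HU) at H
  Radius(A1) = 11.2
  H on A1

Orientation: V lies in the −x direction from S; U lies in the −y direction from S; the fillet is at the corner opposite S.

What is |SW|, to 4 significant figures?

44.57

S is at the origin; SV is horizontal with |SV| = 35.6 and V on the −x side, so V = (-35.60, 0.000). S and U share the same x with |SU| = 48.5 and U on the −y side, so U = (0.000, -48.50). The virtual corner opposite S is at (-35.60, -48.50). A1 meets VZ tangentially, so WZ is at right angles to VZ and A1 meets HU tangentially, so WH is at right angles to HU, with radius 11.2, so the center W sits 11.2 in from both sides at W = (-24.40, -37.30). Then |SW| = |W − S| = 44.57.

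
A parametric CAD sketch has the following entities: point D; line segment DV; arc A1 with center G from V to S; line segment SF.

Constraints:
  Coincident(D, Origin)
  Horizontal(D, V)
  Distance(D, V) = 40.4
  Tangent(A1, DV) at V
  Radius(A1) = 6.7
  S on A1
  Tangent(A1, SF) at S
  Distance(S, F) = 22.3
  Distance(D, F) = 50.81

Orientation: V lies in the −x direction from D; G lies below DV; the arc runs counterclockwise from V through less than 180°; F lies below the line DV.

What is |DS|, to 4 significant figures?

47.62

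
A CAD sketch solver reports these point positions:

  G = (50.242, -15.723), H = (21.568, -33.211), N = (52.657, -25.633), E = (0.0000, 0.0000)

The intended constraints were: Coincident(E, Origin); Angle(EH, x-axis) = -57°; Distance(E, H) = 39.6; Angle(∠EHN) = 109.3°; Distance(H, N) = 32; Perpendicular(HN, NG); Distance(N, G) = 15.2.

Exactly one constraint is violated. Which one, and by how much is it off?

Distance(N, G) = 15.2 — off by 5.00.

E = (0.00, 0.00) ✓; EH at -57.00° ✓; |EH| = 39.60 ✓; ∠EHN = 109.3° ✓; |HN| = 32.00 ✓; ∠(HN, NG) = 90.00° ✓; |NG| = 10.20 ✗.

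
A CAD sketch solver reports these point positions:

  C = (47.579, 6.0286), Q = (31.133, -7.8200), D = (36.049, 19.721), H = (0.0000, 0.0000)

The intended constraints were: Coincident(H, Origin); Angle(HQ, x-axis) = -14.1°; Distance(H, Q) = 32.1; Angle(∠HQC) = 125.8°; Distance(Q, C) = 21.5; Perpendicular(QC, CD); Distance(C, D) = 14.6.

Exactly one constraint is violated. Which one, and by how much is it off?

Distance(C, D) = 14.6 — off by 3.30.

H = (0.00, 0.00) ✓; HQ at -14.10° ✓; |HQ| = 32.10 ✓; ∠HQC = 125.8° ✓; |QC| = 21.50 ✓; ∠(QC, CD) = 90.00° ✓; |CD| = 17.90 ✗.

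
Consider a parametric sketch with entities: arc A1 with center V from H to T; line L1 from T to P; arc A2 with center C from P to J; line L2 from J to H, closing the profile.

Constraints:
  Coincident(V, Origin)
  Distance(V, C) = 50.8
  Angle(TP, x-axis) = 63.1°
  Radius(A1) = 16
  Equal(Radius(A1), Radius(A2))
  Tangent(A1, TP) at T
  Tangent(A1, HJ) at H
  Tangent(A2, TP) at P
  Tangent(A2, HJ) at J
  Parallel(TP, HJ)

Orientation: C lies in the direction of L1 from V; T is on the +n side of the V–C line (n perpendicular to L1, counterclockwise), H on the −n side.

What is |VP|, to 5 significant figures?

53.260

The slot axis is L1's direction at 63.1°, so u = (cos 63.1°, sin 63.1°) = (0.45243, 0.89180) and n = (−sin 63.1°, cos 63.1°) = (-0.89180, 0.45243). V is at the origin and C lies 50.8 along u from V, so C = 50.8·u = (22.984, 45.303). Tangency of A1 to both parallel lines with radius 16.0 puts T and H at V ± 16.0·n: T = (-14.269, 7.2390), H = (14.269, -7.2390). Equal radii place P and J the same way about C: P = C + 16.0·n = (8.7149, 52.542), J = C − 16.0·n = (37.252, 38.064). Then |VP| = |P − V| = 53.260.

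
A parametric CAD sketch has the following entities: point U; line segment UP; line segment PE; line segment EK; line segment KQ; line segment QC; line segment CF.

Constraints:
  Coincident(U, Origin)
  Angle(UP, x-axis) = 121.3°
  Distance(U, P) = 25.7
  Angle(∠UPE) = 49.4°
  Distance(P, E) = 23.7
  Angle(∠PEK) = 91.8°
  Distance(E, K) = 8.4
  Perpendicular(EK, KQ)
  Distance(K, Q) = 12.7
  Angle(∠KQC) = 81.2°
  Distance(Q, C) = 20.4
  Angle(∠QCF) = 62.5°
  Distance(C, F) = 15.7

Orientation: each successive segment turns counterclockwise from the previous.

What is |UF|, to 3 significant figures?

24.2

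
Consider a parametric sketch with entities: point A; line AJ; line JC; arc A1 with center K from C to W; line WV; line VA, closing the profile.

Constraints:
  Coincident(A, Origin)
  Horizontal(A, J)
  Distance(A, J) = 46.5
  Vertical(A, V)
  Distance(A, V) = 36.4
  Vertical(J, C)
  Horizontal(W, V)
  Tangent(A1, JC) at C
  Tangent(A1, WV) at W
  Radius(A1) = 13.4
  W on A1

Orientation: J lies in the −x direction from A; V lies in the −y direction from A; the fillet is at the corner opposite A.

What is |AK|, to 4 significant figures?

40.31

AV is vertical with |AV| = 36.4 and V on the −y side, so V = (0.000, -36.40). The virtual corner opposite A is at (-46.50, -36.40). A1 meets JC tangentially, so KC is at right angles to JC and tangency of A1 to WV means the radius KW is perpendicular to WV, with radius 13.4, so the center K sits 13.4 in from both sides at K = (-33.10, -23.00). Then |AK| = |K − A| = 40.31.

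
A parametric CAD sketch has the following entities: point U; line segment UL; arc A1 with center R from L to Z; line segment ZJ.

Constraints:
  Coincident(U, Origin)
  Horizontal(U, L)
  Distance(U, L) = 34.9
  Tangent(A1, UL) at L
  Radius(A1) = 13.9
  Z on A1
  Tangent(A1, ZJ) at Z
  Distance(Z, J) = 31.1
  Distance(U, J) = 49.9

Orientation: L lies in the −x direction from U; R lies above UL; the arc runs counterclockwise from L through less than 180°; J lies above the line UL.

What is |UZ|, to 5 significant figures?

25.256

Checks: |RZ| = 13.90 ✓; ∠(RZ, ZJ) = 90.00° ✓; |ZJ| = 31.10 ✓; |UJ| = 49.90 ✓.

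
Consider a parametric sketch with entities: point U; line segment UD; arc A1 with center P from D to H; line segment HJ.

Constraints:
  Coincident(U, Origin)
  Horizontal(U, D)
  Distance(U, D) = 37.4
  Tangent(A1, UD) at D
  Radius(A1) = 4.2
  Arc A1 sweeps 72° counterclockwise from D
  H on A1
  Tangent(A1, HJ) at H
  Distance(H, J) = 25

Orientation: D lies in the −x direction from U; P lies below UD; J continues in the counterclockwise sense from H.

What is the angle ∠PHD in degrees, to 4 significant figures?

54.00°

U is at the origin; U and D share the same y with |UD| = 37.4 and D on the −x side, so D = (-37.40, 0.000). The tangent condition forces PD to be normal to UD, so P = D + (0, -4.2) = (-37.40, -4.200). On A1, D sits at bearing 90° from P; a 72° counterclockwise sweep puts H at bearing 162°, so H = P + 4.2·(cos 162°, sin 162°) = (-41.39, -2.902). Then cos ∠PHD = HP·HD / (|HP||HD|), giving 54.00°.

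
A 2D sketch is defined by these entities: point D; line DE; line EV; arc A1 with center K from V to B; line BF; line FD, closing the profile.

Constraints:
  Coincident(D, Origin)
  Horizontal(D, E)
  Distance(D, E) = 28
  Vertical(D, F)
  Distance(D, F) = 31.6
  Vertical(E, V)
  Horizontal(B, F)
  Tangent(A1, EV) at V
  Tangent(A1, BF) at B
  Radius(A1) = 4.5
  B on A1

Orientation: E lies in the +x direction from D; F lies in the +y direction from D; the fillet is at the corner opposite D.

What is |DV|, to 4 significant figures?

38.97

The virtual corner opposite D is at (28.00, 31.60). A1 meets EV tangentially, so KV is at right angles to EV and A1 meets BF tangentially, so KB is at right angles to BF, with radius 4.5, so the center K sits 4.5 in from both sides at K = (23.50, 27.10). That places the tangent points at V = (28.00, 27.10) on EV and B = (23.50, 31.60) on BF. Then |DV| = |V − D| = 38.97.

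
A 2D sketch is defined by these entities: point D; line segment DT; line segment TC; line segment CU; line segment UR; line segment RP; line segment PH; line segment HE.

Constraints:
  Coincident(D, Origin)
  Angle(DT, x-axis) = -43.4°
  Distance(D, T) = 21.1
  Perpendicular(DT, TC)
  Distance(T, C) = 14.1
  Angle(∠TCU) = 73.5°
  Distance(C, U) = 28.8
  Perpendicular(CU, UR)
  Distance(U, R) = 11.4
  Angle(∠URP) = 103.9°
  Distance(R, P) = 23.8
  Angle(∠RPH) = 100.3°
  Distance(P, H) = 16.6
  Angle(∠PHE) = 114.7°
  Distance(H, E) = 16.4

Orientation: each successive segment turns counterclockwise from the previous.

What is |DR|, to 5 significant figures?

5.9863

D is at the origin; DT runs at -43.4° with length 21.1, so T = (15.331, -14.498). The perpendicularity gives TC at right angles to DT, so TC runs at 46.600°; with |TC| = 14.1, C = (25.019, -4.2528). ∠TCU = 73.5° gives CU at 153.10° from the x-axis; with |CU| = 28.8, U = (-0.66511, 8.7773). CU is perpendicular to UR, so UR runs at -116.90°; with |UR| = 11.4, R = (-5.8229, -1.3892). Then |DR| = |R − D| = 5.9863.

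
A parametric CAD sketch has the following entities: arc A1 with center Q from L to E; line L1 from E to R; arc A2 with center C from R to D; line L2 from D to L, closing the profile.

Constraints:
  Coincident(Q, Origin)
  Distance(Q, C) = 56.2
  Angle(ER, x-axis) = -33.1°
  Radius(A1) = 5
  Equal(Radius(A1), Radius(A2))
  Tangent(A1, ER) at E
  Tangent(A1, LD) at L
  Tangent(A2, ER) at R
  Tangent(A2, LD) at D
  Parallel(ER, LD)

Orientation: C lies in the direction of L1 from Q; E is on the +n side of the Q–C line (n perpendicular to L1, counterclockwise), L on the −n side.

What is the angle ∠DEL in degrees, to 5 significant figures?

79.911°

Tangency of A1 to both parallel lines with radius 5.0 puts E and L at Q ± 5.0·n: E = (2.7305, 4.1886), L = (-2.7305, -4.1886). Equal radii place R and D the same way about C: R = C + 5.0·n = (49.810, -26.502), D = C − 5.0·n = (44.349, -34.880). Then cos ∠DEL = ED·EL / (|ED||EL|), giving 79.911°.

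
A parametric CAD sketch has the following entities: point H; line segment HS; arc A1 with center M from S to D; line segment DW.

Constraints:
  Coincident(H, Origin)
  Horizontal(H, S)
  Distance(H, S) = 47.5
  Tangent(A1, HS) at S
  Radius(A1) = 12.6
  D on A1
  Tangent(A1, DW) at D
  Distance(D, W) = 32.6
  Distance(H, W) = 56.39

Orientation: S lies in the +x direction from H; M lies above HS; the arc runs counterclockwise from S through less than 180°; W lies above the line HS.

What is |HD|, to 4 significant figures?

60.49

H is at the origin; H and S share the same y with |HS| = 47.5 and S on the +x side, so S = (47.50, 0.000). Tangency of A1 to HS means the radius MS is perpendicular to HS, so M = S + (0, 12.6) = (47.50, 12.60). Since MD ⟂ DW (tangency), |MW| = √(12.6² + 32.6²) = 34.95 regardless of where D sits on A1. So W lies on both circle(H, 56.39) and circle(M, 34.95); the above-HS intersection is W = (34.13, 44.89). D is the foot of the tangent from W: D = (56.62, 21.29).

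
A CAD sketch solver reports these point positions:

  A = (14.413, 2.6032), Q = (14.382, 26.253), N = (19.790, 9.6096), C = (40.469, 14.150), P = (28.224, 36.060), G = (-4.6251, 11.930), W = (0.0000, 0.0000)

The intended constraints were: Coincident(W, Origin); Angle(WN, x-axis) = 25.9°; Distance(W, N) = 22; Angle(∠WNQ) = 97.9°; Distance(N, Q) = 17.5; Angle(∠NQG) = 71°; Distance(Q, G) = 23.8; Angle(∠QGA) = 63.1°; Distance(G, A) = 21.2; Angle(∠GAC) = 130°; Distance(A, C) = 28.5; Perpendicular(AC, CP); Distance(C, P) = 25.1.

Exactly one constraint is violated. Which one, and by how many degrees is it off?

Perpendicular(AC, CP) — off by 5.30°.

W = (0.00, 0.00) ✓; WN at 25.90° ✓; |WN| = 22.00 ✓; ∠WNQ = 97.90° ✓; |NQ| = 17.50 ✓; ∠NQG = 71.00° ✓; |QG| = 23.80 ✓; ∠QGA = 63.10° ✓; |GA| = 21.20 ✓; ∠GAC = 130.0° ✓; |AC| = 28.50 ✓; ∠(AC, CP) = 95.30° ✗; |CP| = 25.10 ✓.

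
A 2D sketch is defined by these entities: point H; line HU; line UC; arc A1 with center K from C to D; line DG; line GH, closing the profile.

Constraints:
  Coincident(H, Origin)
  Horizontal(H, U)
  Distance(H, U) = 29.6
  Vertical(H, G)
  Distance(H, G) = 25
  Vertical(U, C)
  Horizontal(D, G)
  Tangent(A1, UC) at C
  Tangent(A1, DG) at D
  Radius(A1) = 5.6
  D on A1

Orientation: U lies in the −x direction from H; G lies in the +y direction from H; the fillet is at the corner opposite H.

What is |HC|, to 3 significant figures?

35.4

The virtual corner opposite H is at (-29.6, 25.0). The tangent condition forces KC to be normal to UC and since A1 is tangent to DG there, KD ⟂ DG, with radius 5.6, so the center K sits 5.6 in from both sides at K = (-24.0, 19.4). That places the tangent points at C = (-29.6, 19.4) on UC and D = (-24.0, 25.0) on DG. Then |HC| = |C − H| = 35.4.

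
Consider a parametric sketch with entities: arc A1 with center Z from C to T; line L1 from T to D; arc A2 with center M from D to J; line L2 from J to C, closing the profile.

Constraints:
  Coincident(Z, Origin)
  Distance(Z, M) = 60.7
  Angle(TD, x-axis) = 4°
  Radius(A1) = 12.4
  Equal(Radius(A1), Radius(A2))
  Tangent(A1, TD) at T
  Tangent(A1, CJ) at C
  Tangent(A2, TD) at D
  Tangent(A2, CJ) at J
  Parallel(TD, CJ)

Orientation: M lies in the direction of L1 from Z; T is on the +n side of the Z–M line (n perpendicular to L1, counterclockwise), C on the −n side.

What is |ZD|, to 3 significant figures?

62.0

Tangency of A1 to both parallel lines with radius 12.4 puts T and C at Z ± 12.4·n: T = (-0.865, 12.4), C = (0.865, -12.4). Equal radii place D and J the same way about M: D = M + 12.4·n = (59.7, 16.6), J = M − 12.4·n = (61.4, -8.14). Then |ZD| = |D − Z| = 62.0.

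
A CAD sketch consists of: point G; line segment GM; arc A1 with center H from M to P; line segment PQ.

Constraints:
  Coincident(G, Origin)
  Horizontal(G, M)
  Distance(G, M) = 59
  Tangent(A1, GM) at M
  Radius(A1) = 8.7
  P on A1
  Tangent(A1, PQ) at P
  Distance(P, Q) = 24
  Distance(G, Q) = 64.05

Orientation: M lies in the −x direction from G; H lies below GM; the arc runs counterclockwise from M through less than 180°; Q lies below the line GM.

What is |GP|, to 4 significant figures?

67.79

Checks: |HP| = 8.700 ✓; ∠(HP, PQ) = 90.00° ✓; |PQ| = 24.00 ✓; |GQ| = 64.05 ✓.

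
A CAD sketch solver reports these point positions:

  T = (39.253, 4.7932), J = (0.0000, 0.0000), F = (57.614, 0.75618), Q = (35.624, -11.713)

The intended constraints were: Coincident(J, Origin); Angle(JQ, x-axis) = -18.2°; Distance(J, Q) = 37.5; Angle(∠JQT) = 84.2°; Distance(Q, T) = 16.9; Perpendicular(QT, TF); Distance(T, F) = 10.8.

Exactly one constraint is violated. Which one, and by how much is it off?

Distance(T, F) = 10.8 — off by 8.00.

J = (0.00, 0.00) ✓; JQ at -18.20° ✓; |JQ| = 37.50 ✓; ∠JQT = 84.20° ✓; |QT| = 16.90 ✓; ∠(QT, TF) = 90.00° ✓; |TF| = 18.80 ✗.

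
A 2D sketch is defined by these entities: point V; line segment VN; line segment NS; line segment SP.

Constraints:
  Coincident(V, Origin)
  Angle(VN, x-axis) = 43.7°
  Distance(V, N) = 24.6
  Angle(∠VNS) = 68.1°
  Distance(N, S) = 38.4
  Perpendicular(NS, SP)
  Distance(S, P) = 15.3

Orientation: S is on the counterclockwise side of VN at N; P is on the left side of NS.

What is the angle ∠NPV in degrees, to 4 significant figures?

36.16°

V is at the origin; VN runs at 43.7° with length 24.6, so N = 24.6·(cos 43.7°, sin 43.7°) = (17.78, 17.00). ∠VNS = 68.1°, so NS runs at 43.7° + (180° − 68.1°) = 155.6° from the x-axis; with |NS| = 38.4, S = N + 38.4·(cos 155.6°, sin 155.6°) = (-17.19, 32.86). NS ⟂ SP; with |SP| = 15.3 on the left of NS, P = S + 15.3·(-0.4131, -0.9107) = (-23.51, 18.93). Then cos ∠NPV = PN·PV / (|PN||PV|), giving 36.16°.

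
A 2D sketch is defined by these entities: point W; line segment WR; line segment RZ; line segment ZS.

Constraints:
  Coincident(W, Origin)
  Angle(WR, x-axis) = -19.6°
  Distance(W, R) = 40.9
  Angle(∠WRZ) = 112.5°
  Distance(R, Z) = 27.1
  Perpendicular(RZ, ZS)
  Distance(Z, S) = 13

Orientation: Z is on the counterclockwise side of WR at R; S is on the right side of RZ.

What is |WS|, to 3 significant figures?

66.4

∠WRZ = 112.5°, so RZ runs at -19.6° + (180° − 112.5°) = 47.9° from the x-axis; with |RZ| = 27.1, Z = R + 27.1·(cos 47.9°, sin 47.9°) = (56.7, 6.39). RZ ⟂ ZS; with |ZS| = 13.0 on the right of RZ, S = Z + 13.0·(0.742, -0.670) = (66.3, -2.33). Then |WS| = |S − W| = 66.4.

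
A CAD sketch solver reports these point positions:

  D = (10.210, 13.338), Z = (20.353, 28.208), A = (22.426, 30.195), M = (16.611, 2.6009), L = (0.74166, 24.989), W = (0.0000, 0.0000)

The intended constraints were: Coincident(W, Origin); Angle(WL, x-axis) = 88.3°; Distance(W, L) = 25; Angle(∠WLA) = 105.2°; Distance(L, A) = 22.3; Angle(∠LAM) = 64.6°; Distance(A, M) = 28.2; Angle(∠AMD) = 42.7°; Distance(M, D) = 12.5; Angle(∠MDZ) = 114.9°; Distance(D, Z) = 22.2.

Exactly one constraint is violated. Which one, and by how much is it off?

Distance(D, Z) = 22.2 — off by 4.20.

W = (0.00, 0.00) ✓; WL at 88.30° ✓; |WL| = 25.00 ✓; ∠WLA = 105.2° ✓; |LA| = 22.30 ✓; ∠LAM = 64.60° ✓; |AM| = 28.20 ✓; ∠AMD = 42.70° ✓; |MD| = 12.50 ✓; ∠MDZ = 114.9° ✓; |DZ| = 18.00 ✗.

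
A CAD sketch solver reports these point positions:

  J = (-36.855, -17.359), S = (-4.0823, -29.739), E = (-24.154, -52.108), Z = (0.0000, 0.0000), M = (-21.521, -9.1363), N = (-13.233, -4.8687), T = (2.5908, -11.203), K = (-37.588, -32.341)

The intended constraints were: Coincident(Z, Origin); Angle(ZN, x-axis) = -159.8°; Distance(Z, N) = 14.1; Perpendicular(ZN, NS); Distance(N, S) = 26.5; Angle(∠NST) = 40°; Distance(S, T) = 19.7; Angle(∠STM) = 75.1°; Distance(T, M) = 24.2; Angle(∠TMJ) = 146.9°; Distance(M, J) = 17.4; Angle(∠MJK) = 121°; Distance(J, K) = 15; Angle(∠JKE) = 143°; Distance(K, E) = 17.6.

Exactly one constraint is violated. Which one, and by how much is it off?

Distance(K, E) = 17.6 — off by 6.30.

Z = (0.00, 0.00) ✓; ZN at -159.8° ✓; |ZN| = 14.10 ✓; ∠(ZN, NS) = 90.00° ✓; |NS| = 26.50 ✓; ∠NST = 40.00° ✓; |ST| = 19.70 ✓; ∠STM = 75.10° ✓; |TM| = 24.20 ✓; ∠TMJ = 146.9° ✓; |MJ| = 17.40 ✓; ∠MJK = 121.0° ✓; |JK| = 15.00 ✓; ∠JKE = 143.0° ✓; |KE| = 23.90 ✗.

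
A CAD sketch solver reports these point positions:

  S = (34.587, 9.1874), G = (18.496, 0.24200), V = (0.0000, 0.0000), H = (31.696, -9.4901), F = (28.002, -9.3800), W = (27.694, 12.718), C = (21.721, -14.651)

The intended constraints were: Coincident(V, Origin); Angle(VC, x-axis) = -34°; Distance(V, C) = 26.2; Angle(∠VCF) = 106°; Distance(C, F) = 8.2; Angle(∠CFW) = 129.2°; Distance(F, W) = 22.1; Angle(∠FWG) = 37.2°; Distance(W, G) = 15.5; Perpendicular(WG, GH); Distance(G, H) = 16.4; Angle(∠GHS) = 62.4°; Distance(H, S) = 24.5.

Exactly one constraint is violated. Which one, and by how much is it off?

Distance(H, S) = 24.5 — off by 5.60.

V = (0.00, 0.00) ✓; VC at -34.00° ✓; |VC| = 26.20 ✓; ∠VCF = 106.0° ✓; |CF| = 8.200 ✓; ∠CFW = 129.2° ✓; |FW| = 22.10 ✓; ∠FWG = 37.20° ✓; |WG| = 15.50 ✓; ∠(WG, GH) = 90.00° ✓; |GH| = 16.40 ✓; ∠GHS = 62.40° ✓; |HS| = 18.90 ✗.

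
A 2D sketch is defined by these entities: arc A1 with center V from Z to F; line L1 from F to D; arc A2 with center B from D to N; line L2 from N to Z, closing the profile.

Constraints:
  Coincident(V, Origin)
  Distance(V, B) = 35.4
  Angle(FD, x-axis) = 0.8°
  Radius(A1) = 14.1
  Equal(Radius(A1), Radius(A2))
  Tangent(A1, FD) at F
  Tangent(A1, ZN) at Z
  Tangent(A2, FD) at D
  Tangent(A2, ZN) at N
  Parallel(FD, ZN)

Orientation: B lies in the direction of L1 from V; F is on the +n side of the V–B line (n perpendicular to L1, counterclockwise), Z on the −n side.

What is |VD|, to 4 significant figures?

38.10

Tangency of A1 to both parallel lines with radius 14.1 puts F and Z at V ± 14.1·n: F = (-0.1969, 14.10), Z = (0.1969, -14.10). Equal radii place D and N the same way about B: D = B + 14.1·n = (35.20, 14.59), N = B − 14.1·n = (35.59, -13.60). Then |VD| = |D − V| = 38.10.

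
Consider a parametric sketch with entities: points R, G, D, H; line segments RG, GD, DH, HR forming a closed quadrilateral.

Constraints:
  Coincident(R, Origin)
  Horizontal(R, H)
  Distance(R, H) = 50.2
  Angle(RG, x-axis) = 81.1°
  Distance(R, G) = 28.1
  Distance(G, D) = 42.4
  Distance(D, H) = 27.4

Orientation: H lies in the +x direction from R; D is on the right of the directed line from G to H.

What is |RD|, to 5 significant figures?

26.302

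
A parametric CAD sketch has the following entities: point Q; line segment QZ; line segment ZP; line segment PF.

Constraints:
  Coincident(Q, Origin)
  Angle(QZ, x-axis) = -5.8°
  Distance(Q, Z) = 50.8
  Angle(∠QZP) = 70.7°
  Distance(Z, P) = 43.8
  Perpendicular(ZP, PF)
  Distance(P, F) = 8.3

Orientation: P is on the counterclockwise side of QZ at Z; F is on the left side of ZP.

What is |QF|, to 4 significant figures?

47.97

Q is at the origin; QZ runs at -5.8° with length 50.8, so Z = 50.8·(cos -5.8°, sin -5.8°) = (50.54, -5.134). ∠QZP = 70.7°, so ZP runs at -5.8° + (180° − 70.7°) = 103.5° from the x-axis; with |ZP| = 43.8, P = Z + 43.8·(cos 103.5°, sin 103.5°) = (40.32, 37.46). ZP is perpendicular to PF; with |PF| = 8.3 on the left of ZP, F = P + 8.3·(-0.9724, -0.2334) = (32.24, 35.52). Then |QF| = |F − Q| = 47.97.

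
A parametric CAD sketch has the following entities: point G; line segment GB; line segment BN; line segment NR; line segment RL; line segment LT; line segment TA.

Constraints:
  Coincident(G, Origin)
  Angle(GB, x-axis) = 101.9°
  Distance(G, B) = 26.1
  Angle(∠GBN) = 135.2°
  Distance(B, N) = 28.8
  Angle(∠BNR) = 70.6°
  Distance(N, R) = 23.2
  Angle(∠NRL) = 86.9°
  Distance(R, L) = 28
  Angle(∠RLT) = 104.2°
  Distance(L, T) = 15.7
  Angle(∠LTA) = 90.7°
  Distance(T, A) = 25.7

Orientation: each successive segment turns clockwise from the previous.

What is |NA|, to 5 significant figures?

5.9140

G is at the origin; GB runs at 101.9° with length 26.1, so B = (-5.3819, 25.539). ∠GBN = 135.2° gives BN at 57.100° from the x-axis; with |BN| = 28.8, N = (10.261, 49.720). ∠BNR = 70.6° gives NR at -52.300° from the x-axis; with |NR| = 23.2, R = (24.449, 31.364). ∠NRL = 86.9° gives RL at -145.40° from the x-axis; with |RL| = 28.0, L = (1.4011, 15.464). ∠RLT = 104.2° gives LT at 138.80° from the x-axis; with |LT| = 15.7, T = (-10.412, 25.806). ∠LTA = 90.7° gives TA at 49.500° from the x-axis; with |TA| = 25.7, A = (6.2790, 45.348). Then |NA| = |A − N| = 5.9140.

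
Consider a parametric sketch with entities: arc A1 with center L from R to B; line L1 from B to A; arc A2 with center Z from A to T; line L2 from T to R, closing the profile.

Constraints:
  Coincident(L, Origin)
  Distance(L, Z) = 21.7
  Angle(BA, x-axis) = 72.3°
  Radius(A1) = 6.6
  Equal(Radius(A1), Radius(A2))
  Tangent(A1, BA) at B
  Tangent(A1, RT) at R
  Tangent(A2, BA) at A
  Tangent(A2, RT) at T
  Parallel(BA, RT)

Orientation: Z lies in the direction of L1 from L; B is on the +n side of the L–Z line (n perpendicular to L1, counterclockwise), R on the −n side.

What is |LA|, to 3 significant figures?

22.7

Tangency of A1 to both parallel lines with radius 6.6 puts B and R at L ± 6.6·n: B = (-6.29, 2.01), R = (6.29, -2.01). Equal radii place A and T the same way about Z: A = Z + 6.6·n = (0.310, 22.7), T = Z − 6.6·n = (12.9, 18.7). Then |LA| = |A − L| = 22.7.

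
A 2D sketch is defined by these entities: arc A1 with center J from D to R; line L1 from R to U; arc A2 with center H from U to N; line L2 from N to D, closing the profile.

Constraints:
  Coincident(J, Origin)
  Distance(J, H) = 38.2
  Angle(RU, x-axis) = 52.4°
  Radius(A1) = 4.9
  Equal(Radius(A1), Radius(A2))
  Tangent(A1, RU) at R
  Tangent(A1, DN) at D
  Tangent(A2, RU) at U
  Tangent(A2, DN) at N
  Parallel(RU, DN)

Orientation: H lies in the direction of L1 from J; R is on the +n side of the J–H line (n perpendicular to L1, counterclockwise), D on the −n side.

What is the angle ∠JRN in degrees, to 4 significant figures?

75.61°

Tangency of A1 to both parallel lines with radius 4.9 puts R and D at J ± 4.9·n: R = (-3.882, 2.990), D = (3.882, -2.990). Equal radii place U and N the same way about H: U = H + 4.9·n = (19.43, 33.26), N = H − 4.9·n = (27.19, 27.28). Then cos ∠JRN = RJ·RN / (|RJ||RN|), giving 75.61°.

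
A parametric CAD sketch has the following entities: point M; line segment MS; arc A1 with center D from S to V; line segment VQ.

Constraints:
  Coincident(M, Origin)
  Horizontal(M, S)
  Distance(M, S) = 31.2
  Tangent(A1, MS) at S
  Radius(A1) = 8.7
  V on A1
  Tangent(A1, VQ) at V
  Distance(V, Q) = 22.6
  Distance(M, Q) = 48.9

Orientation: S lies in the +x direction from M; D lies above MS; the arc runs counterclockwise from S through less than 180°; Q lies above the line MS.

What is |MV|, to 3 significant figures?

41.0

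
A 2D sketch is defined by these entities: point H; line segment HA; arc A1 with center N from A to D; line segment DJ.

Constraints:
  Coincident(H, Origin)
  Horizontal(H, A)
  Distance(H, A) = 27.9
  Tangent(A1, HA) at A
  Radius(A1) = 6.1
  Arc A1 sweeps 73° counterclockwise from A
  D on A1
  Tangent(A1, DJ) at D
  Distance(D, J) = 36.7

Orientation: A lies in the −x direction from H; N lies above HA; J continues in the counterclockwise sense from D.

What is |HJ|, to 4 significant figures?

41.01

On A1, A sits at bearing -90° from N; a 73° counterclockwise sweep puts D at bearing -17°, so D = N + 6.1·(cos -17°, sin -17°) = (-22.07, 4.317). The tangent condition forces ND to be normal to DJ, so DJ runs along (−sin -17°, cos -17°); with |DJ| = 36.7, J = (-11.34, 39.41). Then |HJ| = |J − H| = 41.01.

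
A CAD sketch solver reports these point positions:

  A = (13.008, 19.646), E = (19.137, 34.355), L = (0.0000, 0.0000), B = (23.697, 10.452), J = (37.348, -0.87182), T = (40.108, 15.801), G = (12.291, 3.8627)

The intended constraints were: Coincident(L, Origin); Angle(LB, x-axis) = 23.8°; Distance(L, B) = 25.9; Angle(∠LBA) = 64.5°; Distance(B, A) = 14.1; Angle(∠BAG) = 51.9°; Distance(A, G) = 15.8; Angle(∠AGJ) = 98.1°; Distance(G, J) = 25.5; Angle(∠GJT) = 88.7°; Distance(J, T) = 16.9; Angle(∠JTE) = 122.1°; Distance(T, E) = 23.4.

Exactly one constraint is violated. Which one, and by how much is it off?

Distance(T, E) = 23.4 — off by 4.60.

L = (0.00, 0.00) ✓; LB at 23.80° ✓; |LB| = 25.90 ✓; ∠LBA = 64.50° ✓; |BA| = 14.10 ✓; ∠BAG = 51.90° ✓; |AG| = 15.80 ✓; ∠AGJ = 98.10° ✓; |GJ| = 25.50 ✓; ∠GJT = 88.70° ✓; |JT| = 16.90 ✓; ∠JTE = 122.1° ✓; |TE| = 28.00 ✗.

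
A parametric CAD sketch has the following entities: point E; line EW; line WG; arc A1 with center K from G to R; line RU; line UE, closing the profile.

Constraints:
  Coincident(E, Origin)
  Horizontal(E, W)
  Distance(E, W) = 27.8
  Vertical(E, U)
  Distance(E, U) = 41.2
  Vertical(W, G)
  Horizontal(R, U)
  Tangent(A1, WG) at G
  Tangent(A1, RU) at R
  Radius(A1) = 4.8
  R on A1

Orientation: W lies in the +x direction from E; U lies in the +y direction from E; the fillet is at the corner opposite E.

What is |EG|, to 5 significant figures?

45.802

E is at the origin; EW is horizontal with |EW| = 27.8 and W on the +x side, so W = (27.800, 0.0000). E and U share the same x with |EU| = 41.2 and U on the +y side, so U = (0.0000, 41.200). The virtual corner opposite E is at (27.800, 41.200). The tangent condition forces KG to be normal to WG and the tangent condition forces KR to be normal to RU, with radius 4.8, so the center K sits 4.8 in from both sides at K = (23.000, 36.400). That places the tangent points at G = (27.800, 36.400) on WG and R = (23.000, 41.200) on RU. Then |EG| = |G − E| = 45.802.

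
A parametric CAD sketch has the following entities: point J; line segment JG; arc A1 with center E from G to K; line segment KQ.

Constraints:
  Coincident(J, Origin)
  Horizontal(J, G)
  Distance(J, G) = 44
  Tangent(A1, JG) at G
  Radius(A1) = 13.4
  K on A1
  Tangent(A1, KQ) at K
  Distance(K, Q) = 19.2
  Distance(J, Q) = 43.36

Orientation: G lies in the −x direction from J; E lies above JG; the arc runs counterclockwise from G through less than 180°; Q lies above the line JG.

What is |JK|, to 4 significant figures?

33.12

Checks: |EK| = 13.40 ✓; ∠(EK, KQ) = 90.00° ✓; |KQ| = 19.20 ✓; |JQ| = 43.36 ✓.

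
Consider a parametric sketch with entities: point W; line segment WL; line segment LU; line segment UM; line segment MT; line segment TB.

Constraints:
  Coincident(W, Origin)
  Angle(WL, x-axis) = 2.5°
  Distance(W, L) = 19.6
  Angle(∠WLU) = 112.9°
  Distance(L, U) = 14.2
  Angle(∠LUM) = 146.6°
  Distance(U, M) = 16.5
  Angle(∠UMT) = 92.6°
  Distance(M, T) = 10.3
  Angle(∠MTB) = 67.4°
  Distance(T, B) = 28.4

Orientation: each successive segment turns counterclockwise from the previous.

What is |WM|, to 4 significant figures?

36.72

W is at the origin; WL runs at 2.5° with length 19.6, so L = (19.58, 0.8549). ∠WLU = 112.9° gives LU at 69.60° from the x-axis; with |LU| = 14.2, U = (24.53, 14.16). ∠LUM = 146.6° gives UM at 103.0° from the x-axis; with |UM| = 16.5, M = (20.82, 30.24). Then |WM| = |M − W| = 36.72.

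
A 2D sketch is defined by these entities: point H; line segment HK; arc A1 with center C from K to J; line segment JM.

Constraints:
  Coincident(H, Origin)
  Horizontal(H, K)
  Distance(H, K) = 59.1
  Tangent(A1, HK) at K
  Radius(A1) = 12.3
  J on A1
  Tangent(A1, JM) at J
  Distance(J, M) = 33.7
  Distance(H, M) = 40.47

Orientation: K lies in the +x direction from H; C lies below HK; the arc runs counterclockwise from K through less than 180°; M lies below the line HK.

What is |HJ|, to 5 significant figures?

50.022

Checks: |CJ| = 12.30 ✓; ∠(CJ, JM) = 90.00° ✓; |JM| = 33.70 ✓; |HM| = 40.47 ✓.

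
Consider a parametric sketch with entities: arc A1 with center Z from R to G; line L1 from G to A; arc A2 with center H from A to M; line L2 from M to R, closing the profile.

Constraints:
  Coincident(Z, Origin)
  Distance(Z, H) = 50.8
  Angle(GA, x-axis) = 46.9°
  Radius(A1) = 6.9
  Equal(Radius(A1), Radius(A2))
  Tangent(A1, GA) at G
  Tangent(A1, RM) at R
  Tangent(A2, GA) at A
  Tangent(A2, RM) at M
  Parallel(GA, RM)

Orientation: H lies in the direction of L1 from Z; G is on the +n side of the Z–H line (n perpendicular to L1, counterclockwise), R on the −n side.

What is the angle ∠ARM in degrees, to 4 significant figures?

15.20°

Tangency of A1 to both parallel lines with radius 6.9 puts G and R at Z ± 6.9·n: G = (-5.038, 4.715), R = (5.038, -4.715). Equal radii place A and M the same way about H: A = H + 6.9·n = (29.67, 41.81), M = H − 6.9·n = (39.75, 32.38). Then cos ∠ARM = RA·RM / (|RA||RM|), giving 15.20°.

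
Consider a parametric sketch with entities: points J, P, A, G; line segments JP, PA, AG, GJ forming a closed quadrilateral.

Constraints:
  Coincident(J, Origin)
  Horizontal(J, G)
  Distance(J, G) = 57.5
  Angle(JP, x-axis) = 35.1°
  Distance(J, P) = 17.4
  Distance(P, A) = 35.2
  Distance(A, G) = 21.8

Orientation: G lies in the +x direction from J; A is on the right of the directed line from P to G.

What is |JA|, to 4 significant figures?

42.61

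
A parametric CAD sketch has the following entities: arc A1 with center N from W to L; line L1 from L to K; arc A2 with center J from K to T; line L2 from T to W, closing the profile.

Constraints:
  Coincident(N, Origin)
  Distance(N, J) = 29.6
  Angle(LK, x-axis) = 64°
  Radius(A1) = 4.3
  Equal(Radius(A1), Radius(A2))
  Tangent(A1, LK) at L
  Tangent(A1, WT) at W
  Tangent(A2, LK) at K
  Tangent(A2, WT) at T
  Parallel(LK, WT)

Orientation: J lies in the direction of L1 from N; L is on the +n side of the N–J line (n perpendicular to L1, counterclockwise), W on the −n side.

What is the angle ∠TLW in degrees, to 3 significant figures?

73.8°

The slot axis is L1's direction at 64.0°, so u = (cos 64.0°, sin 64.0°) = (0.438, 0.899) and n = (−sin 64.0°, cos 64.0°) = (-0.899, 0.438). N is at the origin and J lies 29.6 along u from N, so J = 29.6·u = (13.0, 26.6). Tangency of A1 to both parallel lines with radius 4.3 puts L and W at N ± 4.3·n: L = (-3.86, 1.88), W = (3.86, -1.88). Equal radii place K and T the same way about J: K = J + 4.3·n = (9.11, 28.5), T = J − 4.3·n = (16.8, 24.7). Then cos ∠TLW = LT·LW / (|LT||LW|), giving 73.8°.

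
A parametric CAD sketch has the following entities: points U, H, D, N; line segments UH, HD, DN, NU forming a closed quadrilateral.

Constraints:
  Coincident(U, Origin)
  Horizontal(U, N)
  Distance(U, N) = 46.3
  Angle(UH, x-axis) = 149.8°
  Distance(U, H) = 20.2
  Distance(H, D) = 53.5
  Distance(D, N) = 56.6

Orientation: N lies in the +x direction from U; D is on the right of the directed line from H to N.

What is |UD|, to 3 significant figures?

38.8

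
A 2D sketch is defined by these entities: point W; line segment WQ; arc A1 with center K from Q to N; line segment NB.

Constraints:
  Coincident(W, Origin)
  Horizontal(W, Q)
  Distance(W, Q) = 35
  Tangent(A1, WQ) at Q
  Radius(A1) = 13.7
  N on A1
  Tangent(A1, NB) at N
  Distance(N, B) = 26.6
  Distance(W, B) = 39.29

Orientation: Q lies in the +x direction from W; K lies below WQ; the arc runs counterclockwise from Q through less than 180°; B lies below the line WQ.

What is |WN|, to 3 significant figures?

24.1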